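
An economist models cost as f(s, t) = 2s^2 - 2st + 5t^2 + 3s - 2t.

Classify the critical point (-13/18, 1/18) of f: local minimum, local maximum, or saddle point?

The Hessian of f is constant: H = [[4, -2], [-2, 10]].
det(H) = 4·10 − (-2)² = 36.
det(H) > 0 and tr(H) = 14 > 0, so H is positive definite and the point is a local minimum.

local minimum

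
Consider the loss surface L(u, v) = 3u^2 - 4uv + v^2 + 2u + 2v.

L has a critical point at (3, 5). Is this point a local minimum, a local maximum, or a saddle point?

The Hessian of L is constant: H = [[6, -4], [-4, 2]].
det(H) = 6·2 − (-4)² = -4.
Since det(H) < 0, H is indefinite and the critical point is a saddle point.

saddle point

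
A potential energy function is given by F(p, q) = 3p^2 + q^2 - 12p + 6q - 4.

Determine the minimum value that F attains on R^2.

-25

F(p,q) separates as A(p) + B(q) − 4, so its minimum is min A + min B − 4.
A'(p) = 6p - 12 vanishes at p ∈ {2}; B'(q) = 2q + 6 vanishes at q ∈ {-3}.
Local minima of A (where A''>0): A(2)=-12. Local minima of B: B(-3)=-9.
So the global minimum of F is A(2) + B(-3) − 4 = -12 − 9 − 4 = -25, attained at (2, -3).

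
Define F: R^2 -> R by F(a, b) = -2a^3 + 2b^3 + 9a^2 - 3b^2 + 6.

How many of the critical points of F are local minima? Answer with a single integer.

F separates as a function of a plus a function of b, so ∇F=0 decouples.
∂F/∂a = -6a(a - 3) = 0 at a ∈ {0, 3}; ∂F/∂b = 6b(b - 1) = 0 at b ∈ {0, 1}.
The Hessian is diagonal: diag(F_aa, F_bb). Second derivatives: F_aa(0)=18, F_aa(3)=-18; F_bb(0)=-6, F_bb(1)=6.
Local minima occur where both diagonal entries positive: (0, 1). Count: 1.

1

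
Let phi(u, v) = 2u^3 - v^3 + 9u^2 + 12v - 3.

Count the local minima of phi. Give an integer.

phi separates as a function of u plus a function of v, so ∇phi=0 decouples.
∂phi/∂u = 6u(u + 3) = 0 at u ∈ {-3, 0}; ∂phi/∂v = -3(v - 2)(v + 2) = 0 at v ∈ {-2, 2}.
The Hessian is diagonal: diag(phi_uu, phi_vv). Second derivatives: phi_uu(-3)=-18, phi_uu(0)=18; phi_vv(-2)=12, phi_vv(2)=-12.
Local minima occur where both diagonal entries positive: (0, -2). Count: 1.

1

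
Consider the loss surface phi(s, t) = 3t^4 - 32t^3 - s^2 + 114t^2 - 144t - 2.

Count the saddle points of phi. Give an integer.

phi separates as a function of s plus a function of t, so ∇phi=0 decouples.
∂phi/∂s = -2s = 0 at s ∈ {0}; ∂phi/∂t = 12(t - 4)(t - 3)(t - 1) = 0 at t ∈ {1, 3, 4}.
The Hessian is diagonal: diag(phi_ss, phi_tt). Second derivatives: phi_ss(0)=-2; phi_tt(1)=72, phi_tt(3)=-24, phi_tt(4)=36.
Saddle points occur where the two diagonal entries have opposite signs: (0, 1), (0, 4). Count: 2.

2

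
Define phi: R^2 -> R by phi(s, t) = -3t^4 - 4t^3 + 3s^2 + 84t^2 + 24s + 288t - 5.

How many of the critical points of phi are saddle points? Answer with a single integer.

2

phi separates as a function of s plus a function of t, so ∇phi=0 decouples.
∂phi/∂s = 6(s + 4) = 0 at s ∈ {-4}; ∂phi/∂t = -12(t - 4)(t + 2)(t + 3) = 0 at t ∈ {-3, -2, 4}.
The Hessian is diagonal: diag(phi_ss, phi_tt). Second derivatives: phi_ss(-4)=6; phi_tt(-3)=-84, phi_tt(-2)=72, phi_tt(4)=-504.
Saddle points occur where the two diagonal entries have opposite signs: (-4, -3), (-4, 4). Count: 2.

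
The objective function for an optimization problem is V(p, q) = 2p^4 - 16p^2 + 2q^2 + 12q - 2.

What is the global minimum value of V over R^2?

-52

V(p,q) separates as A(p) + B(q) − 2, so its minimum is min A + min B − 2.
A'(p) = 8p(p - 2)(p + 2) vanishes at p ∈ {-2, 0, 2}; B'(q) = 4q + 12 vanishes at q ∈ {-3}.
Local minima of A (where A''>0): A(-2)=-32, A(2)=-32. Local minima of B: B(-3)=-18.
So the global minimum of V is A(-2) + B(-3) − 2 = -32 − 18 − 2 = -52, attained at (-2, -3).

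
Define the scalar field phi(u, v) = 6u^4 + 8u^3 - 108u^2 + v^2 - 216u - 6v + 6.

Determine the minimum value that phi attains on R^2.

-921

phi(u,v) separates as P(u) + Q(v) + 6, so its minimum is min P + min Q + 6.
P'(u) = 24(u - 3)(u + 1)(u + 3) vanishes at u ∈ {-3, -1, 3}; Q'(v) = 2v - 6 vanishes at v ∈ {3}.
Local minima of P (where P''>0): P(-3)=-54, P(3)=-918. Local minima of Q: Q(3)=-9.
So the global minimum of phi is P(3) + Q(3) + 6 = -918 − 9 + 6 = -921, attained at (3, 3).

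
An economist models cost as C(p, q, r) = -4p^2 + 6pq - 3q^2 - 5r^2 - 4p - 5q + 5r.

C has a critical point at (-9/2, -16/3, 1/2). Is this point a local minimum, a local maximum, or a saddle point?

The Hessian is constant: H = [[-8, 6, 0], [6, -6, 0], [0, 0, -10]].
Leading principal minors: Δ₁ = -8, Δ₂ = 12, Δ₃ = -120.
The minors alternate sign starting negative (−, +, −), so H is negative definite: a local maximum.

local maximum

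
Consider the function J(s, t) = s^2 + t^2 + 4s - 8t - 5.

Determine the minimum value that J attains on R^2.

-25

J(s,t) separates as P(s) + Q(t) − 5, so its minimum is min P + min Q − 5.
P'(s) = 2s + 4 vanishes at s ∈ {-2}; Q'(t) = 2(t - 4) vanishes at t ∈ {4}.
Local minima of P (where P''>0): P(-2)=-4. Local minima of Q: Q(4)=-16.
So the global minimum of J is P(-2) + Q(4) − 5 = -4 − 16 − 5 = -25, attained at (-2, 4).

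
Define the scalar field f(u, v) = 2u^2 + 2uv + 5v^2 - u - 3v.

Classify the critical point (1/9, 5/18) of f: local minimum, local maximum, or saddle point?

The Hessian of f is constant: H = [[4, 2], [2, 10]].
det(H) = 4·10 − 2² = 36.
det(H) > 0 and tr(H) = 14 > 0, so H is positive definite and the point is a local minimum.

local minimum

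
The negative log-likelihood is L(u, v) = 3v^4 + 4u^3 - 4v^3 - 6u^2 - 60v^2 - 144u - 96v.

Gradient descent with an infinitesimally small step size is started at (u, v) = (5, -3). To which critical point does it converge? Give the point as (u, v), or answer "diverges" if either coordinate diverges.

(4, -2)

L is separable, so gradient descent decouples: u follows -∂L/∂u, v follows -∂L/∂v.
∂L/∂u = 12(u - 4)(u + 3); at u=5 this is 96, so u decreases.
∂L/∂v = 12(v - 4)(v + 1)(v + 2); at v=-3 this is -168, so v increases.
u converges to its nearest critical value 4 (a local min of the u-part); v converges to -2. The iterate converges to (4, -2).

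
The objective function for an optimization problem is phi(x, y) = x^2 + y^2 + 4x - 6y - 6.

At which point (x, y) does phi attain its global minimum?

phi(x,y) separates as P(x) + Q(y) − 6, so its minimum is min P + min Q − 6.
P'(x) = 2x + 4 vanishes at x ∈ {-2}; Q'(y) = 2y - 6 vanishes at y ∈ {3}.
Local minima of P (where P''>0): P(-2)=-4. Local minima of Q: Q(3)=-9.
So the global minimum of phi is P(-2) + Q(3) − 6 = -4 − 9 − 6 = -19, attained at (-2, 3).

(-2, 3)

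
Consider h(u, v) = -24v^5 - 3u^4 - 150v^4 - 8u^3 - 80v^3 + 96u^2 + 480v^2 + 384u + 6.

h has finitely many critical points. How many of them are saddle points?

6

h separates as a function of u plus a function of v, so ∇h=0 decouples.
∂h/∂u = -12(u - 4)(u + 2)(u + 4) = 0 at u ∈ {-4, -2, 4}; ∂h/∂v = -120v(v - 1)(v + 2)(v + 4) = 0 at v ∈ {-4, -2, 0, 1}.
The Hessian is diagonal: diag(h_uu, h_vv). Second derivatives: h_uu(-4)=-192, h_uu(-2)=144, h_uu(4)=-576; h_vv(-4)=4800, h_vv(-2)=-1440, h_vv(0)=960, h_vv(1)=-1800.
Saddle points occur where the two diagonal entries have opposite signs: (-4, -4), (-4, 0), (-2, -2), (-2, 1), (4, -4), (4, 0). Count: 6.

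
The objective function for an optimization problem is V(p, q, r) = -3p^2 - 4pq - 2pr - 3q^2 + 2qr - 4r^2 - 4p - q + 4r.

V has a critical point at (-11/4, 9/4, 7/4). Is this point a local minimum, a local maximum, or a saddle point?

The Hessian is constant: H = [[-6, -4, -2], [-4, -6, 2], [-2, 2, -8]].
Leading principal minors: Δ₁ = -6, Δ₂ = 20, Δ₃ = -80.
The minors alternate sign starting negative (−, +, −), so H is negative definite: a local maximum.

local maximum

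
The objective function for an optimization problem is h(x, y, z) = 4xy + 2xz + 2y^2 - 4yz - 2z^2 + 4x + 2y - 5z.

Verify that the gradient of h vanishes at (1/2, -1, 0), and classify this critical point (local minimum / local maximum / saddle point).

saddle point

∇h = (4y + 2z + 4, 4x + 4y - 4z + 2, 2x - 4y - 4z - 5); substituting (1/2, -1, 0) gives ∇h = (0, 0, 0), so (1/2, -1, 0) is indeed a critical point.
The Hessian is constant: H = [[0, 4, 2], [4, 4, -4], [2, -4, -4]].
Leading principal minors: Δ₁ = 0, Δ₂ = -16, Δ₃ = -16.
The minors fit neither the all-positive nor the alternating-sign pattern, so H is indefinite: a saddle point.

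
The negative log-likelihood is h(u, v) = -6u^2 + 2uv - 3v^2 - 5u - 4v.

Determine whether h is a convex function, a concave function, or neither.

concave

h is quadratic, so its Hessian is the constant matrix H = [[-12, 2], [2, -6]].
det(H) = 68, tr(H) = -18.
det(H) > 0 and tr(H) < 0, so H is negative definite everywhere: concave.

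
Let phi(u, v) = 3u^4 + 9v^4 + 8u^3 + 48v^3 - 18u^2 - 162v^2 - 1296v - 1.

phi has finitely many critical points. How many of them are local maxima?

1

phi separates as a function of u plus a function of v, so ∇phi=0 decouples.
∂phi/∂u = 12u(u - 1)(u + 3) = 0 at u ∈ {-3, 0, 1}; ∂phi/∂v = 36(v - 3)(v + 3)(v + 4) = 0 at v ∈ {-4, -3, 3}.
The Hessian is diagonal: diag(phi_uu, phi_vv). Second derivatives: phi_uu(-3)=144, phi_uu(0)=-36, phi_uu(1)=48; phi_vv(-4)=252, phi_vv(-3)=-216, phi_vv(3)=1512.
Local maxima occur where both diagonal entries negative: (0, -3). Count: 1.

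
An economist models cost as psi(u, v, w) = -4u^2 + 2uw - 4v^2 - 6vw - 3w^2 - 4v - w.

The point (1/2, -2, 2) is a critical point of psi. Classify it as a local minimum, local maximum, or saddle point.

local maximum

The Hessian is constant: H = [[-8, 0, 2], [0, -8, -6], [2, -6, -6]].
Leading principal minors: Δ₁ = -8, Δ₂ = 64, Δ₃ = -64.
The minors alternate sign starting negative (−, +, −), so H is negative definite: a local maximum.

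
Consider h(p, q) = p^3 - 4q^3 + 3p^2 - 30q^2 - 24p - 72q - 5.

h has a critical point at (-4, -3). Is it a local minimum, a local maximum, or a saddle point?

saddle point

The mixed partial ∂²h/∂p∂q is 0, so the Hessian at any point is diag(h_pp, h_qq) = diag(6(p + 1), -12(2q + 5)).
At (-4, -3): H = diag(-18, 12).
The eigenvalues have opposite signs, so H is indefinite: a saddle point.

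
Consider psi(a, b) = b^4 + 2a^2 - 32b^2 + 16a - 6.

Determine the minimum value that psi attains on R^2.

-294

psi(a,b) separates as P(a) + Q(b) − 6, so its minimum is min P + min Q − 6.
P'(a) = 4a + 16 vanishes at a ∈ {-4}; Q'(b) = 4b(b - 4)(b + 4) vanishes at b ∈ {-4, 0, 4}.
Local minima of P (where P''>0): P(-4)=-32. Local minima of Q: Q(-4)=-256, Q(4)=-256.
So the global minimum of psi is P(-4) + Q(-4) − 6 = -32 − 256 − 6 = -294, attained at (-4, -4).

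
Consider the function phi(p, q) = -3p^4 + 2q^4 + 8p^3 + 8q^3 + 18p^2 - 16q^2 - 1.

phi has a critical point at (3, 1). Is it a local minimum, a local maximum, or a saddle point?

saddle point

The mixed partial ∂²phi/∂p∂q is 0, so the Hessian at any point is diag(phi_pp, phi_qq) = diag(12(-3p^2 + 4p + 3), 8(3q^2 + 6q - 4)).
At (3, 1): H = diag(-144, 40).
The eigenvalues have opposite signs, so H is indefinite: a saddle point.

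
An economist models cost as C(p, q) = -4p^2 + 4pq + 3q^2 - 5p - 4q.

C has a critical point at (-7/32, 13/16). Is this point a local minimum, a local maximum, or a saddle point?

The Hessian of C is constant: H = [[-8, 4], [4, 6]].
det(H) = (-8)·6 − 4² = -64.
Since det(H) < 0, H is indefinite and the critical point is a saddle point.

saddle point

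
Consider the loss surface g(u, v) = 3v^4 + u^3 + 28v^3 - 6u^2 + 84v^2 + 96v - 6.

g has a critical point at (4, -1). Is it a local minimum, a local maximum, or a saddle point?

local minimum

The mixed partial ∂²g/∂u∂v is 0, so the Hessian at any point is diag(g_uu, g_vv) = diag(6(u - 2), 12(3v^2 + 14v + 14)).
At (4, -1): H = diag(12, 36).
Both eigenvalues are positive, so H is positive definite: a local minimum.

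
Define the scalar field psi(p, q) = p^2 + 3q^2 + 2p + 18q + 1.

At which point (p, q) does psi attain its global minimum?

psi(p,q) separates as A(p) + B(q) + 1, so its minimum is min A + min B + 1.
A'(p) = 2p + 2 vanishes at p ∈ {-1}; B'(q) = 6q + 18 vanishes at q ∈ {-3}.
Local minima of A (where A''>0): A(-1)=-1. Local minima of B: B(-3)=-27.
So the global minimum of psi is A(-1) + B(-3) + 1 = -1 − 27 + 1 = -27, attained at (-1, -3).

(-1, -3)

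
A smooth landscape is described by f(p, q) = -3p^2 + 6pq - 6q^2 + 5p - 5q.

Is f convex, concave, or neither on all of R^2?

f is quadratic, so its Hessian is the constant matrix H = [[-6, 6], [6, -12]].
det(H) = 36, tr(H) = -18.
det(H) > 0 and tr(H) < 0, so H is negative definite everywhere: concave.

concave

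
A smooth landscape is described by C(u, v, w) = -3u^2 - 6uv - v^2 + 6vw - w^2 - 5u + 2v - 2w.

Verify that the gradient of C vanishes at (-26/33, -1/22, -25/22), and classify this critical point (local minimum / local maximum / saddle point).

saddle point

∇C = (-6u - 6v - 5, -6u - 2v + 6w + 2, 6v - 2w - 2); substituting (-26/33, -1/22, -25/22) gives ∇C = (0, 0, 0), so (-26/33, -1/22, -25/22) is indeed a critical point.
The Hessian is constant: H = [[-6, -6, 0], [-6, -2, 6], [0, 6, -2]].
Leading principal minors: Δ₁ = -6, Δ₂ = -24, Δ₃ = 264.
The minors fit neither the all-positive nor the alternating-sign pattern, so H is indefinite: a saddle point.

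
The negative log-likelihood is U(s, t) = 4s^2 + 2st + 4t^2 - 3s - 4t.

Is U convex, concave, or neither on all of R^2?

U is quadratic, so its Hessian is the constant matrix H = [[8, 2], [2, 8]].
det(H) = 60, tr(H) = 16.
det(H) > 0 and tr(H) > 0, so H is positive definite everywhere: convex.

convex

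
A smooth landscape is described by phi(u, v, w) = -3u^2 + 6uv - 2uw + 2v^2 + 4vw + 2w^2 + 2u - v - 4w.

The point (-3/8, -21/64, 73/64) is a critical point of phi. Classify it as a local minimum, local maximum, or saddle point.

saddle point

The Hessian is constant: H = [[-6, 6, -2], [6, 4, 4], [-2, 4, 4]].
Leading principal minors: Δ₁ = -6, Δ₂ = -60, Δ₃ = -256.
The minors fit neither the all-positive nor the alternating-sign pattern, so H is indefinite: a saddle point.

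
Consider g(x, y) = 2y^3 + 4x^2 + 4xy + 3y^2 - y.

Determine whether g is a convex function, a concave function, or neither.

The term 2y^3 is cubic, so the Hessian is not constant.
∂²g/∂y² = 12y + 6, which takes both signs as y varies (negative for sufficiently negative y). A diagonal entry of the Hessian changing sign means the Hessian is neither positive- nor negative-semidefinite on all of R^2.

neither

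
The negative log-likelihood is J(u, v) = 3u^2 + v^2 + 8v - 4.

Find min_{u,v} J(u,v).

J(u,v) separates as P(u) + Q(v) − 4, so its minimum is min P + min Q − 4.
P'(u) = 6u vanishes at u ∈ {0}; Q'(v) = 2v + 8 vanishes at v ∈ {-4}.
Local minima of P (where P''>0): P(0)=0. Local minima of Q: Q(-4)=-16.
So the global minimum of J is P(0) + Q(-4) − 4 = 0 − 16 − 4 = -20, attained at (0, -4).

-20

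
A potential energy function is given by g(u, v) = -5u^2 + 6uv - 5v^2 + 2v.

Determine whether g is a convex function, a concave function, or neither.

g is quadratic, so its Hessian is the constant matrix H = [[-10, 6], [6, -10]].
det(H) = 64, tr(H) = -20.
det(H) > 0 and tr(H) < 0, so H is negative definite everywhere: concave.

concave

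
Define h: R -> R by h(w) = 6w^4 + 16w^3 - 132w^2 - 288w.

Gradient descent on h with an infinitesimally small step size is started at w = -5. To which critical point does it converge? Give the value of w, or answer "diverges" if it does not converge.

h'(w) = 24(w - 3)(w + 1)(w + 4), so h'(-5) = -768.
Gradient descent moves in the -h' direction, i.e. w is increasing.
The nearest critical point in that direction is w = -4, where h'' = 504 > 0 (a local minimum). The iterate converges there.

-4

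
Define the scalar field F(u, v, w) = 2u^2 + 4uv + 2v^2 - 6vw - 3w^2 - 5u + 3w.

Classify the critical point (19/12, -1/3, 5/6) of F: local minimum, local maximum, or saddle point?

saddle point

The Hessian is constant: H = [[4, 4, 0], [4, 4, -6], [0, -6, -6]].
Leading principal minors: Δ₁ = 4, Δ₂ = 0, Δ₃ = -144.
The minors fit neither the all-positive nor the alternating-sign pattern, so H is indefinite: a saddle point.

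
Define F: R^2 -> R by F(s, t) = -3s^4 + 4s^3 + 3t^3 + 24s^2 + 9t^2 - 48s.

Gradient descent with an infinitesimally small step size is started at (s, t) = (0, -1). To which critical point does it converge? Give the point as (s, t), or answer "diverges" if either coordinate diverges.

(1, 0)

F is separable, so gradient descent decouples: s follows -∂F/∂s, t follows -∂F/∂t.
∂F/∂s = -12(s - 2)(s - 1)(s + 2); at s=0 this is -48, so s increases.
∂F/∂t = 9t(t + 2); at t=-1 this is -9, so t increases.
s converges to its nearest critical value 1 (a local min of the s-part); t converges to 0. The iterate converges to (1, 0).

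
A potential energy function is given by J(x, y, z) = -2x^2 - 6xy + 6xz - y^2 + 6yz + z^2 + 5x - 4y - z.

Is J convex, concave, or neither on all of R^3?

J is quadratic, so its Hessian is the constant matrix H = [[-4, -6, 6], [-6, -2, 6], [6, 6, 2]].
Leading principal minors: -4, -28, -272.
Neither pattern holds ⇒ H is indefinite ⇒ neither convex nor concave.

neither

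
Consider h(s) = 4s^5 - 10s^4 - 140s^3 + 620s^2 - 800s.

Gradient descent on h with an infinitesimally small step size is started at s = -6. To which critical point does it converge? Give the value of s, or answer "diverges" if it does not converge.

diverges

h'(s) = 20(s - 4)(s - 2)(s - 1)(s + 5), so h'(-6) = 11200.
Gradient descent moves in the -h' direction, i.e. s is decreasing.
There is no critical point below s=-6, and h' keeps the same sign, so the iterate runs off to −∞.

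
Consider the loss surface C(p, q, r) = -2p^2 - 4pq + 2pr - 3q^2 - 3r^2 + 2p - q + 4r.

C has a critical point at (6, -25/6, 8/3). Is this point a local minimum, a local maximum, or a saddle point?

local maximum

The Hessian is constant: H = [[-4, -4, 2], [-4, -6, 0], [2, 0, -6]].
Leading principal minors: Δ₁ = -4, Δ₂ = 8, Δ₃ = -24.
The minors alternate sign starting negative (−, +, −), so H is negative definite: a local maximum.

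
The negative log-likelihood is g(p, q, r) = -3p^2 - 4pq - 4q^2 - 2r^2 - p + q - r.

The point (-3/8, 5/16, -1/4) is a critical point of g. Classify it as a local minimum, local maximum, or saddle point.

local maximum

The Hessian is constant: H = [[-6, -4, 0], [-4, -8, 0], [0, 0, -4]].
Leading principal minors: Δ₁ = -6, Δ₂ = 32, Δ₃ = -128.
The minors alternate sign starting negative (−, +, −), so H is negative definite: a local maximum.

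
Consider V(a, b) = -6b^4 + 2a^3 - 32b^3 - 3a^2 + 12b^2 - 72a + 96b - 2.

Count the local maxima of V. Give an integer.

2

V separates as a function of a plus a function of b, so ∇V=0 decouples.
∂V/∂a = 6(a - 4)(a + 3) = 0 at a ∈ {-3, 4}; ∂V/∂b = -24(b - 1)(b + 1)(b + 4) = 0 at b ∈ {-4, -1, 1}.
The Hessian is diagonal: diag(V_aa, V_bb). Second derivatives: V_aa(-3)=-42, V_aa(4)=42; V_bb(-4)=-360, V_bb(-1)=144, V_bb(1)=-240.
Local maxima occur where both diagonal entries negative: (-3, -4), (-3, 1). Count: 2.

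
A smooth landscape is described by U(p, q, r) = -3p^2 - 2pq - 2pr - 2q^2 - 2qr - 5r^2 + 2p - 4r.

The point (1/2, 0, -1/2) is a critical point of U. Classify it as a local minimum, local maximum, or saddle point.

local maximum

The Hessian is constant: H = [[-6, -2, -2], [-2, -4, -2], [-2, -2, -10]].
Leading principal minors: Δ₁ = -6, Δ₂ = 20, Δ₃ = -176.
The minors alternate sign starting negative (−, +, −), so H is negative definite: a local maximum.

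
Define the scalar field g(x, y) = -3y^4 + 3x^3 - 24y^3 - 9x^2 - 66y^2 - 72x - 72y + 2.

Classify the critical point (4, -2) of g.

The mixed partial ∂²g/∂x∂y is 0, so the Hessian at any point is diag(g_xx, g_yy) = diag(18(x - 1), -12(3y^2 + 12y + 11)).
At (4, -2): H = diag(54, 12).
Both eigenvalues are positive, so H is positive definite: a local minimum.

local minimum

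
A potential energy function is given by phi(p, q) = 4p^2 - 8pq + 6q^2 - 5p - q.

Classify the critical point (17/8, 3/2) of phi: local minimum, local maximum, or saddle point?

The Hessian of phi is constant: H = [[8, -8], [-8, 12]].
det(H) = 8·12 − (-8)² = 32.
det(H) > 0 and tr(H) = 20 > 0, so H is positive definite and the point is a local minimum.

local minimum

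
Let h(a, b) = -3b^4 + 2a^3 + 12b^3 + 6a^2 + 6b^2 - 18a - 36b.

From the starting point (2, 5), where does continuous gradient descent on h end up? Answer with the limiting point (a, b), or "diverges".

h is separable, so gradient descent decouples: a follows -∂h/∂a, b follows -∂h/∂b.
∂h/∂a = 6(a - 1)(a + 3); at a=2 this is 30, so a decreases.
∂h/∂b = -12(b - 3)(b - 1)(b + 1); at b=5 this is -576, so b increases.
The b-coordinate has no critical point in that direction and runs off to infinity.

diverges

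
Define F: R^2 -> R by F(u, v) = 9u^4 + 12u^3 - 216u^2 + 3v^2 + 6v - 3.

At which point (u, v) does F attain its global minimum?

F(u,v) separates as P(u) + Q(v) − 3, so its minimum is min P + min Q − 3.
P'(u) = 36u(u - 3)(u + 4) vanishes at u ∈ {-4, 0, 3}; Q'(v) = 6v + 6 vanishes at v ∈ {-1}.
Local minima of P (where P''>0): P(-4)=-1920, P(3)=-891. Local minima of Q: Q(-1)=-3.
So the global minimum of F is P(-4) + Q(-1) − 3 = -1920 − 3 − 3 = -1926, attained at (-4, -1).

(-4, -1)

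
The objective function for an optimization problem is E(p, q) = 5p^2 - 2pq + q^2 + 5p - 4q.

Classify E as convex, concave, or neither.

E is quadratic, so its Hessian is the constant matrix H = [[10, -2], [-2, 2]].
det(H) = 16, tr(H) = 12.
det(H) > 0 and tr(H) > 0, so H is positive definite everywhere: convex.

convex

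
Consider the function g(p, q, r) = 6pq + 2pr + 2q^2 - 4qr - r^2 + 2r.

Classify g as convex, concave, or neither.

neither

g is quadratic, so its Hessian is the constant matrix H = [[0, 6, 2], [6, 4, -4], [2, -4, -2]].
Leading principal minors: 0, -36, -40.
Neither pattern holds ⇒ H is indefinite ⇒ neither convex nor concave.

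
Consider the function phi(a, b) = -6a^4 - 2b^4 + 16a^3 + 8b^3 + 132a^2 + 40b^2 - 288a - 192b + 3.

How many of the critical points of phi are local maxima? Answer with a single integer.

4

phi separates as a function of a plus a function of b, so ∇phi=0 decouples.
∂phi/∂a = -24(a - 4)(a - 1)(a + 3) = 0 at a ∈ {-3, 1, 4}; ∂phi/∂b = -8(b - 4)(b - 2)(b + 3) = 0 at b ∈ {-3, 2, 4}.
The Hessian is diagonal: diag(phi_aa, phi_bb). Second derivatives: phi_aa(-3)=-672, phi_aa(1)=288, phi_aa(4)=-504; phi_bb(-3)=-280, phi_bb(2)=80, phi_bb(4)=-112.
Local maxima occur where both diagonal entries negative: (-3, -3), (-3, 4), (4, -3), (4, 4). Count: 4.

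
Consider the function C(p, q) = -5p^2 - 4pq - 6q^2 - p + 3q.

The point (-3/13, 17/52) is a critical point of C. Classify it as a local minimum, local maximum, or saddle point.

local maximum

The Hessian of C is constant: H = [[-10, -4], [-4, -12]].
det(H) = (-10)·(-12) − (-4)² = 104.
det(H) > 0 and tr(H) = -22 < 0, so H is negative definite and the point is a local maximum.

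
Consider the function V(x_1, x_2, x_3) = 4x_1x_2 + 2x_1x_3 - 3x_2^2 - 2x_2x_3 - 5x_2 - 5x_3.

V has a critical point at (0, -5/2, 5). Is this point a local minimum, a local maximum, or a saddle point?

The Hessian is constant: H = [[0, 4, 2], [4, -6, -2], [2, -2, 0]].
Leading principal minors: Δ₁ = 0, Δ₂ = -16, Δ₃ = -8.
The minors fit neither the all-positive nor the alternating-sign pattern, so H is indefinite: a saddle point.

saddle point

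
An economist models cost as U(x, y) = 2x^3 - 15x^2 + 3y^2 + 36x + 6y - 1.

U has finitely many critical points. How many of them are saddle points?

1

U separates as a function of x plus a function of y, so ∇U=0 decouples.
∂U/∂x = 6(x - 3)(x - 2) = 0 at x ∈ {2, 3}; ∂U/∂y = 6(y + 1) = 0 at y ∈ {-1}.
The Hessian is diagonal: diag(U_xx, U_yy). Second derivatives: U_xx(2)=-6, U_xx(3)=6; U_yy(-1)=6.
Saddle points occur where the two diagonal entries have opposite signs: (2, -1). Count: 1.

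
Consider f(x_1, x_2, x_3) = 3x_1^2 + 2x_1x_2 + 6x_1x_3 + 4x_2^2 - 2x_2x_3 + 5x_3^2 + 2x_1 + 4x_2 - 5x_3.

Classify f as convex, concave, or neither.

f is quadratic, so its Hessian is the constant matrix H = [[6, 2, 6], [2, 8, -2], [6, -2, 10]].
Leading principal minors: 6, 44, 80.
All positive ⇒ H ≻ 0 ⇒ convex.

convex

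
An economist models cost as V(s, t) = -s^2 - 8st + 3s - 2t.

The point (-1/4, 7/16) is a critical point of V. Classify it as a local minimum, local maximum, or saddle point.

saddle point

The Hessian of V is constant: H = [[-2, -8], [-8, 0]].
det(H) = (-2)·0 − (-8)² = -64.
Since det(H) < 0, H is indefinite and the critical point is a saddle point.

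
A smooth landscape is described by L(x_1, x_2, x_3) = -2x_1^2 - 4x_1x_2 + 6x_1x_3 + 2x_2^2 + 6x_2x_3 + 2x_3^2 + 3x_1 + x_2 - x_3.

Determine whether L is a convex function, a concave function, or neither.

neither

L is quadratic, so its Hessian is the constant matrix H = [[-4, -4, 6], [-4, 4, 6], [6, 6, 4]].
Leading principal minors: -4, -32, -416.
Neither pattern holds ⇒ H is indefinite ⇒ neither convex nor concave.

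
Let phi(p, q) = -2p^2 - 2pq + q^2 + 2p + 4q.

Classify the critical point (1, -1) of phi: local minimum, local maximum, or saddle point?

saddle point

The Hessian of phi is constant: H = [[-4, -2], [-2, 2]].
det(H) = (-4)·2 − (-2)² = -12.
Since det(H) < 0, H is indefinite and the critical point is a saddle point.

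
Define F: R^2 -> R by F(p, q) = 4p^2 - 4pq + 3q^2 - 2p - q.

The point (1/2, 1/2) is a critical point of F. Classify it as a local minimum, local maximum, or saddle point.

local minimum

The Hessian of F is constant: H = [[8, -4], [-4, 6]].
det(H) = 8·6 − (-4)² = 32.
det(H) > 0 and tr(H) = 14 > 0, so H is positive definite and the point is a local minimum.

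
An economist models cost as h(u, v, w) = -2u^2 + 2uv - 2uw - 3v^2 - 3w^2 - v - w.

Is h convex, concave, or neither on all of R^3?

concave

h is quadratic, so its Hessian is the constant matrix H = [[-4, 2, -2], [2, -6, 0], [-2, 0, -6]].
Leading principal minors: -4, 20, -96.
Signs alternate −, +, − ⇒ H ≺ 0 ⇒ concave.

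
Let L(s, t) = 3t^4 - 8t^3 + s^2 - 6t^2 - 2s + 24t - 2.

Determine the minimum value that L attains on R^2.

L(s,t) separates as P(s) + Q(t) − 2, so its minimum is min P + min Q − 2.
P'(s) = 2s - 2 vanishes at s ∈ {1}; Q'(t) = 12(t - 2)(t - 1)(t + 1) vanishes at t ∈ {-1, 1, 2}.
Local minima of P (where P''>0): P(1)=-1. Local minima of Q: Q(-1)=-19, Q(2)=8.
So the global minimum of L is P(1) + Q(-1) − 2 = -1 − 19 − 2 = -22, attained at (1, -1).

-22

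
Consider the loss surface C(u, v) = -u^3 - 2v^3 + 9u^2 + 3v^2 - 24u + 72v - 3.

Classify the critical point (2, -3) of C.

local minimum

The mixed partial ∂²C/∂u∂v is 0, so the Hessian at any point is diag(C_uu, C_vv) = diag(6(-u + 3), 6(-2v + 1)).
At (2, -3): H = diag(6, 42).
Both eigenvalues are positive, so H is positive definite: a local minimum.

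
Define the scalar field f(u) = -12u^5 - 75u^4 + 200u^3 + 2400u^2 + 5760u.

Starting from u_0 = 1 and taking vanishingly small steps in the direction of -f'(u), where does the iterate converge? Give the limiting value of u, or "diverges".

f'(u) = -60(u - 4)(u + 2)(u + 3)(u + 4), so f'(1) = 10800.
Gradient descent moves in the -f' direction, i.e. u is decreasing.
The nearest critical point in that direction is u = -2, where f'' = 720 > 0 (a local minimum). The iterate converges there.

-2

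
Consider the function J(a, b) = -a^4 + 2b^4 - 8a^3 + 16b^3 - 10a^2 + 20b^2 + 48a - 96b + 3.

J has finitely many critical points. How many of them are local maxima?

J separates as a function of a plus a function of b, so ∇J=0 decouples.
∂J/∂a = -4(a - 1)(a + 3)(a + 4) = 0 at a ∈ {-4, -3, 1}; ∂J/∂b = 8(b - 1)(b + 3)(b + 4) = 0 at b ∈ {-4, -3, 1}.
The Hessian is diagonal: diag(J_aa, J_bb). Second derivatives: J_aa(-4)=-20, J_aa(-3)=16, J_aa(1)=-80; J_bb(-4)=40, J_bb(-3)=-32, J_bb(1)=160.
Local maxima occur where both diagonal entries negative: (-4, -3), (1, -3). Count: 2.

2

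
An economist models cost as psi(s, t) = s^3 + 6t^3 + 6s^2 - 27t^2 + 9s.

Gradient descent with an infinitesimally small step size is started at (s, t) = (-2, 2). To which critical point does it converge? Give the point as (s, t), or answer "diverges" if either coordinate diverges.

psi is separable, so gradient descent decouples: s follows -∂psi/∂s, t follows -∂psi/∂t.
∂psi/∂s = 3(s + 1)(s + 3); at s=-2 this is -3, so s increases.
∂psi/∂t = 18t(t - 3); at t=2 this is -36, so t increases.
s converges to its nearest critical value -1 (a local min of the s-part); t converges to 3. The iterate converges to (-1, 3).

(-1, 3)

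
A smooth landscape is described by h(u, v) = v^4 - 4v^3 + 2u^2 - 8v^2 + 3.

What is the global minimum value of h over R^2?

h(u,v) separates as P(u) + Q(v) + 3, so its minimum is min P + min Q + 3.
P'(u) = 4u vanishes at u ∈ {0}; Q'(v) = 4v(v - 4)(v + 1) vanishes at v ∈ {-1, 0, 4}.
Local minima of P (where P''>0): P(0)=0. Local minima of Q: Q(-1)=-3, Q(4)=-128.
So the global minimum of h is P(0) + Q(4) + 3 = 0 − 128 + 3 = -125, attained at (0, 4).

-125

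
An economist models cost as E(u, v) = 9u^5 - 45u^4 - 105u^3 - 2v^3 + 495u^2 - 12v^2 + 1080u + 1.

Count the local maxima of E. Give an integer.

E separates as a function of u plus a function of v, so ∇E=0 decouples.
∂E/∂u = 45(u - 4)(u - 3)(u + 1)(u + 2) = 0 at u ∈ {-2, -1, 3, 4}; ∂E/∂v = -6v(v + 4) = 0 at v ∈ {-4, 0}.
The Hessian is diagonal: diag(E_uu, E_vv). Second derivatives: E_uu(-2)=-1350, E_uu(-1)=900, E_uu(3)=-900, E_uu(4)=1350; E_vv(-4)=24, E_vv(0)=-24.
Local maxima occur where both diagonal entries negative: (-2, 0), (3, 0). Count: 2.

2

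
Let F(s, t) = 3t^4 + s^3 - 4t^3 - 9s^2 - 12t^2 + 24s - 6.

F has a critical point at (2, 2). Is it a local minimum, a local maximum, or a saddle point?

saddle point

The mixed partial ∂²F/∂s∂t is 0, so the Hessian at any point is diag(F_ss, F_tt) = diag(6(s - 3), 12(3t^2 - 2t - 2)).
At (2, 2): H = diag(-6, 72).
The eigenvalues have opposite signs, so H is indefinite: a saddle point.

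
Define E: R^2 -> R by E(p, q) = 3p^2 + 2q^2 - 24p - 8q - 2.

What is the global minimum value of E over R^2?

E(p,q) separates as A(p) + B(q) − 2, so its minimum is min A + min B − 2.
A'(p) = 6p - 24 vanishes at p ∈ {4}; B'(q) = 4q - 8 vanishes at q ∈ {2}.
Local minima of A (where A''>0): A(4)=-48. Local minima of B: B(2)=-8.
So the global minimum of E is A(4) + B(2) − 2 = -48 − 8 − 2 = -58, attained at (4, 2).

-58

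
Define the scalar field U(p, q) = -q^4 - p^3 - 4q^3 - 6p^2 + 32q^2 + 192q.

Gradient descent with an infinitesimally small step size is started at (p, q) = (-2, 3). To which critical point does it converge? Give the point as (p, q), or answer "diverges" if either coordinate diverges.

U is separable, so gradient descent decouples: p follows -∂U/∂p, q follows -∂U/∂q.
∂U/∂p = -3p(p + 4); at p=-2 this is 12, so p decreases.
∂U/∂q = -4(q - 4)(q + 3)(q + 4); at q=3 this is 168, so q decreases.
p converges to its nearest critical value -4 (a local min of the p-part); q converges to -3. The iterate converges to (-4, -3).

(-4, -3)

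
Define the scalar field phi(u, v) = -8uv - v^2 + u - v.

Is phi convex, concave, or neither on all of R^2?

phi is quadratic, so its Hessian is the constant matrix H = [[0, -8], [-8, -2]].
det(H) = -64, tr(H) = -2.
det(H) < 0, so H is indefinite: neither convex nor concave.

neither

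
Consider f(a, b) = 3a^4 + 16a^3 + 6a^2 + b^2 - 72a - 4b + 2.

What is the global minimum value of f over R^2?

-49

f(a,b) separates as P(a) + Q(b) + 2, so its minimum is min P + min Q + 2.
P'(a) = 12(a - 1)(a + 2)(a + 3) vanishes at a ∈ {-3, -2, 1}; Q'(b) = 2b - 4 vanishes at b ∈ {2}.
Local minima of P (where P''>0): P(-3)=81, P(1)=-47. Local minima of Q: Q(2)=-4.
So the global minimum of f is P(1) + Q(2) + 2 = -47 − 4 + 2 = -49, attained at (1, 2).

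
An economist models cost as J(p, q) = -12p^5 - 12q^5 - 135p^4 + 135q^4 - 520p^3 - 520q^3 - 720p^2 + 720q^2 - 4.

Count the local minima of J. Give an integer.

J separates as a function of p plus a function of q, so ∇J=0 decouples.
∂J/∂p = -60p(p + 2)(p + 3)(p + 4) = 0 at p ∈ {-4, -3, -2, 0}; ∂J/∂q = -60q(q - 4)(q - 3)(q - 2) = 0 at q ∈ {0, 2, 3, 4}.
The Hessian is diagonal: diag(J_pp, J_qq). Second derivatives: J_pp(-4)=480, J_pp(-3)=-180, J_pp(-2)=240, J_pp(0)=-1440; J_qq(0)=1440, J_qq(2)=-240, J_qq(3)=180, J_qq(4)=-480.
Local minima occur where both diagonal entries positive: (-4, 0), (-4, 3), (-2, 0), (-2, 3). Count: 4.

4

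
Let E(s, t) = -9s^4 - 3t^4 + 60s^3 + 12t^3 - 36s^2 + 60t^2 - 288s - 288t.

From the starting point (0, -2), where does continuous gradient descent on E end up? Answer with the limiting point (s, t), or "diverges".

(2, 2)

E is separable, so gradient descent decouples: s follows -∂E/∂s, t follows -∂E/∂t.
∂E/∂s = -36(s - 4)(s - 2)(s + 1); at s=0 this is -288, so s increases.
∂E/∂t = -12(t - 4)(t - 2)(t + 3); at t=-2 this is -288, so t increases.
s converges to its nearest critical value 2 (a local min of the s-part); t converges to 2. The iterate converges to (2, 2).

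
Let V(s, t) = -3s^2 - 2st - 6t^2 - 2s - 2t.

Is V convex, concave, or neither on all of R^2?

concave

V is quadratic, so its Hessian is the constant matrix H = [[-6, -2], [-2, -12]].
det(H) = 68, tr(H) = -18.
det(H) > 0 and tr(H) < 0, so H is negative definite everywhere: concave.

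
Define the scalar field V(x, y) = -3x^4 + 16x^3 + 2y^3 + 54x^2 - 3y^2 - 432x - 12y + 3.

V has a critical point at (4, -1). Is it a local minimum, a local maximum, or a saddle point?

local maximum

The mixed partial ∂²V/∂x∂y is 0, so the Hessian at any point is diag(V_xx, V_yy) = diag(12(-3x^2 + 8x + 9), 6(2y - 1)).
At (4, -1): H = diag(-84, -18).
Both eigenvalues are negative, so H is negative definite: a local maximum.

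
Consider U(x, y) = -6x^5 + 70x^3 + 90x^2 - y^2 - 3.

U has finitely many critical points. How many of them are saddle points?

U separates as a function of x plus a function of y, so ∇U=0 decouples.
∂U/∂x = -30x(x - 3)(x + 1)(x + 2) = 0 at x ∈ {-2, -1, 0, 3}; ∂U/∂y = -2y = 0 at y ∈ {0}.
The Hessian is diagonal: diag(U_xx, U_yy). Second derivatives: U_xx(-2)=300, U_xx(-1)=-120, U_xx(0)=180, U_xx(3)=-1800; U_yy(0)=-2.
Saddle points occur where the two diagonal entries have opposite signs: (-2, 0), (0, 0). Count: 2.

2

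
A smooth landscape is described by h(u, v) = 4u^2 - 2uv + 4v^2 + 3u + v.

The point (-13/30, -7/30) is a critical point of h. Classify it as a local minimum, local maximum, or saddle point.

local minimum

The Hessian of h is constant: H = [[8, -2], [-2, 8]].
det(H) = 8·8 − (-2)² = 60.
det(H) > 0 and tr(H) = 16 > 0, so H is positive definite and the point is a local minimum.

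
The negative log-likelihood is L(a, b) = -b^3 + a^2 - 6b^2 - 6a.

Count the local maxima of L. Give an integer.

0

L separates as a function of a plus a function of b, so ∇L=0 decouples.
∂L/∂a = 2(a - 3) = 0 at a ∈ {3}; ∂L/∂b = -3b(b + 4) = 0 at b ∈ {-4, 0}.
The Hessian is diagonal: diag(L_aa, L_bb). Second derivatives: L_aa(3)=2; L_bb(-4)=12, L_bb(0)=-12.
Local maxima occur where both diagonal entries negative: none. Count: 0.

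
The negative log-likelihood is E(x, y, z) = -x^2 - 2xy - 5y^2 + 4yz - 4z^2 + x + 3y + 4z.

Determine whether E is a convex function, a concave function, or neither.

E is quadratic, so its Hessian is the constant matrix H = [[-2, -2, 0], [-2, -10, 4], [0, 4, -8]].
Leading principal minors: -2, 16, -96.
Signs alternate −, +, − ⇒ H ≺ 0 ⇒ concave.

concave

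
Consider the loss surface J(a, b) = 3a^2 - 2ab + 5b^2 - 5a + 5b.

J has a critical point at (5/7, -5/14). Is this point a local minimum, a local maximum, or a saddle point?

The Hessian of J is constant: H = [[6, -2], [-2, 10]].
det(H) = 6·10 − (-2)² = 56.
det(H) > 0 and tr(H) = 16 > 0, so H is positive definite and the point is a local minimum.

local minimum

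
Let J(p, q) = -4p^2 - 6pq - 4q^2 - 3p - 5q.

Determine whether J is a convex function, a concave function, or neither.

J is quadratic, so its Hessian is the constant matrix H = [[-8, -6], [-6, -8]].
det(H) = 28, tr(H) = -16.
det(H) > 0 and tr(H) < 0, so H is negative definite everywhere: concave.

concave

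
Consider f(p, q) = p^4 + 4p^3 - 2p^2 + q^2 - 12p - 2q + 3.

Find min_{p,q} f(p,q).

f(p,q) separates as A(p) + B(q) + 3, so its minimum is min A + min B + 3.
A'(p) = 4(p - 1)(p + 1)(p + 3) vanishes at p ∈ {-3, -1, 1}; B'(q) = 2q - 2 vanishes at q ∈ {1}.
Local minima of A (where A''>0): A(-3)=-9, A(1)=-9. Local minima of B: B(1)=-1.
So the global minimum of f is A(-3) + B(1) + 3 = -9 − 1 + 3 = -7, attained at (-3, 1).

-7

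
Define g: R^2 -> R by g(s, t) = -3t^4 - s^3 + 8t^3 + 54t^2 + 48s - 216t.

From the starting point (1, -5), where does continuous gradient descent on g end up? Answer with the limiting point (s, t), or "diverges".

g is separable, so gradient descent decouples: s follows -∂g/∂s, t follows -∂g/∂t.
∂g/∂s = -3(s - 4)(s + 4); at s=1 this is 45, so s decreases.
∂g/∂t = -12(t - 3)(t - 2)(t + 3); at t=-5 this is 1344, so t decreases.
The t-coordinate has no critical point in that direction and runs off to infinity.

diverges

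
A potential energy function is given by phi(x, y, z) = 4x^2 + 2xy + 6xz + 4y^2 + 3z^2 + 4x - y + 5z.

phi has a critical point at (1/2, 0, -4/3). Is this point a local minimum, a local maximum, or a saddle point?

local minimum

The Hessian is constant: H = [[8, 2, 6], [2, 8, 0], [6, 0, 6]].
Leading principal minors: Δ₁ = 8, Δ₂ = 60, Δ₃ = 72.
All leading minors are positive, so H is positive definite: a local minimum.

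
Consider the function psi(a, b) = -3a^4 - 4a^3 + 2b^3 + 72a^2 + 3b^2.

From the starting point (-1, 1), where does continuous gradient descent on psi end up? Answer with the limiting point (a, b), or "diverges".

(0, 0)

psi is separable, so gradient descent decouples: a follows -∂psi/∂a, b follows -∂psi/∂b.
∂psi/∂a = -12a(a - 3)(a + 4); at a=-1 this is -144, so a increases.
∂psi/∂b = 6b(b + 1); at b=1 this is 12, so b decreases.
a converges to its nearest critical value 0 (a local min of the a-part); b converges to 0. The iterate converges to (0, 0).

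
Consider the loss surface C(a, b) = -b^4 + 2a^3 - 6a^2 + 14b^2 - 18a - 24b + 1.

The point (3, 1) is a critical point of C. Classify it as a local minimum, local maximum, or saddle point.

local minimum

The mixed partial ∂²C/∂a∂b is 0, so the Hessian at any point is diag(C_aa, C_bb) = diag(12(a - 1), 4(-3b^2 + 7)).
At (3, 1): H = diag(24, 16).
Both eigenvalues are positive, so H is positive definite: a local minimum.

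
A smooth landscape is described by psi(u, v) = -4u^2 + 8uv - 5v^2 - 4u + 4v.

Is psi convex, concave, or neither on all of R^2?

concave

psi is quadratic, so its Hessian is the constant matrix H = [[-8, 8], [8, -10]].
det(H) = 16, tr(H) = -18.
det(H) > 0 and tr(H) < 0, so H is negative definite everywhere: concave.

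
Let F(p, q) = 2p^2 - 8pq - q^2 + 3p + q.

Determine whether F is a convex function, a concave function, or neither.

F is quadratic, so its Hessian is the constant matrix H = [[4, -8], [-8, -2]].
det(H) = -72, tr(H) = 2.
det(H) < 0, so H is indefinite: neither convex nor concave.

neither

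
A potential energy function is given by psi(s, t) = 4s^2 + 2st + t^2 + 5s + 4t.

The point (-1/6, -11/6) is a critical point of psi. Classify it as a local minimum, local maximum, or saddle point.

The Hessian of psi is constant: H = [[8, 2], [2, 2]].
det(H) = 8·2 − 2² = 12.
det(H) > 0 and tr(H) = 10 > 0, so H is positive definite and the point is a local minimum.

local minimum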